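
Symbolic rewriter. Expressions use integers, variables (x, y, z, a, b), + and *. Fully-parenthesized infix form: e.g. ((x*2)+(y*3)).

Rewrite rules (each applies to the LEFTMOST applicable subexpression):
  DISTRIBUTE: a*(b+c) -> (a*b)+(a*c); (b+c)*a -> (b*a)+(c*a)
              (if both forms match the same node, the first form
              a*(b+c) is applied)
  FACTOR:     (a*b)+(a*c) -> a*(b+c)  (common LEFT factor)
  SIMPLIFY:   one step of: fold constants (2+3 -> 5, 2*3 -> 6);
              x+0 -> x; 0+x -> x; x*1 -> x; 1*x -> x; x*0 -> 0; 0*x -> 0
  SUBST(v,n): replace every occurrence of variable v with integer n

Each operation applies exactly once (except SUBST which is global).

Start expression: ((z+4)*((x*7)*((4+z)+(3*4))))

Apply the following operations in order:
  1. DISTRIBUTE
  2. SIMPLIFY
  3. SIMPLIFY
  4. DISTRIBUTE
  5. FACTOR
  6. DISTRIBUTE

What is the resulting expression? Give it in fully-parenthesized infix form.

Start: ((z+4)*((x*7)*((4+z)+(3*4))))
Apply DISTRIBUTE at root (target: ((z+4)*((x*7)*((4+z)+(3*4))))): ((z+4)*((x*7)*((4+z)+(3*4)))) -> ((z*((x*7)*((4+z)+(3*4))))+(4*((x*7)*((4+z)+(3*4)))))
Apply SIMPLIFY at LRRR (target: (3*4)): ((z*((x*7)*((4+z)+(3*4))))+(4*((x*7)*((4+z)+(3*4))))) -> ((z*((x*7)*((4+z)+12)))+(4*((x*7)*((4+z)+(3*4)))))
Apply SIMPLIFY at RRRR (target: (3*4)): ((z*((x*7)*((4+z)+12)))+(4*((x*7)*((4+z)+(3*4))))) -> ((z*((x*7)*((4+z)+12)))+(4*((x*7)*((4+z)+12))))
Apply DISTRIBUTE at LR (target: ((x*7)*((4+z)+12))): ((z*((x*7)*((4+z)+12)))+(4*((x*7)*((4+z)+12)))) -> ((z*(((x*7)*(4+z))+((x*7)*12)))+(4*((x*7)*((4+z)+12))))
Apply FACTOR at LR (target: (((x*7)*(4+z))+((x*7)*12))): ((z*(((x*7)*(4+z))+((x*7)*12)))+(4*((x*7)*((4+z)+12)))) -> ((z*((x*7)*((4+z)+12)))+(4*((x*7)*((4+z)+12))))
Apply DISTRIBUTE at LR (target: ((x*7)*((4+z)+12))): ((z*((x*7)*((4+z)+12)))+(4*((x*7)*((4+z)+12)))) -> ((z*(((x*7)*(4+z))+((x*7)*12)))+(4*((x*7)*((4+z)+12))))

Answer: ((z*(((x*7)*(4+z))+((x*7)*12)))+(4*((x*7)*((4+z)+12))))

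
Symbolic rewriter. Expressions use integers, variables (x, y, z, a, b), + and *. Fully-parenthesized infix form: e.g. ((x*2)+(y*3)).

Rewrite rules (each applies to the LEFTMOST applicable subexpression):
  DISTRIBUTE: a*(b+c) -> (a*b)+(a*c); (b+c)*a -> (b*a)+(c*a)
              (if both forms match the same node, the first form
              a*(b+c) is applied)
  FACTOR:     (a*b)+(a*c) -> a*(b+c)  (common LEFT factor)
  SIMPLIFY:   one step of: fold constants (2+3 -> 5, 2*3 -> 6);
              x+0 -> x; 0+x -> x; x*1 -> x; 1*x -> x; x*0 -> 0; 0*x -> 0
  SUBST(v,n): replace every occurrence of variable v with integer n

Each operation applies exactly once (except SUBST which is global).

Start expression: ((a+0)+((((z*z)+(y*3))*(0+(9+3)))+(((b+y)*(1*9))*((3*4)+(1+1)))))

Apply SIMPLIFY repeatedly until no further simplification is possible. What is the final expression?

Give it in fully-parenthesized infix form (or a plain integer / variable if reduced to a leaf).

Start: ((a+0)+((((z*z)+(y*3))*(0+(9+3)))+(((b+y)*(1*9))*((3*4)+(1+1)))))
Step 1: at L: (a+0) -> a; overall: ((a+0)+((((z*z)+(y*3))*(0+(9+3)))+(((b+y)*(1*9))*((3*4)+(1+1))))) -> (a+((((z*z)+(y*3))*(0+(9+3)))+(((b+y)*(1*9))*((3*4)+(1+1)))))
Step 2: at RLR: (0+(9+3)) -> (9+3); overall: (a+((((z*z)+(y*3))*(0+(9+3)))+(((b+y)*(1*9))*((3*4)+(1+1))))) -> (a+((((z*z)+(y*3))*(9+3))+(((b+y)*(1*9))*((3*4)+(1+1)))))
Step 3: at RLR: (9+3) -> 12; overall: (a+((((z*z)+(y*3))*(9+3))+(((b+y)*(1*9))*((3*4)+(1+1))))) -> (a+((((z*z)+(y*3))*12)+(((b+y)*(1*9))*((3*4)+(1+1)))))
Step 4: at RRLR: (1*9) -> 9; overall: (a+((((z*z)+(y*3))*12)+(((b+y)*(1*9))*((3*4)+(1+1))))) -> (a+((((z*z)+(y*3))*12)+(((b+y)*9)*((3*4)+(1+1)))))
Step 5: at RRRL: (3*4) -> 12; overall: (a+((((z*z)+(y*3))*12)+(((b+y)*9)*((3*4)+(1+1))))) -> (a+((((z*z)+(y*3))*12)+(((b+y)*9)*(12+(1+1)))))
Step 6: at RRRR: (1+1) -> 2; overall: (a+((((z*z)+(y*3))*12)+(((b+y)*9)*(12+(1+1))))) -> (a+((((z*z)+(y*3))*12)+(((b+y)*9)*(12+2))))
Step 7: at RRR: (12+2) -> 14; overall: (a+((((z*z)+(y*3))*12)+(((b+y)*9)*(12+2)))) -> (a+((((z*z)+(y*3))*12)+(((b+y)*9)*14)))
Fixed point: (a+((((z*z)+(y*3))*12)+(((b+y)*9)*14)))

Answer: (a+((((z*z)+(y*3))*12)+(((b+y)*9)*14)))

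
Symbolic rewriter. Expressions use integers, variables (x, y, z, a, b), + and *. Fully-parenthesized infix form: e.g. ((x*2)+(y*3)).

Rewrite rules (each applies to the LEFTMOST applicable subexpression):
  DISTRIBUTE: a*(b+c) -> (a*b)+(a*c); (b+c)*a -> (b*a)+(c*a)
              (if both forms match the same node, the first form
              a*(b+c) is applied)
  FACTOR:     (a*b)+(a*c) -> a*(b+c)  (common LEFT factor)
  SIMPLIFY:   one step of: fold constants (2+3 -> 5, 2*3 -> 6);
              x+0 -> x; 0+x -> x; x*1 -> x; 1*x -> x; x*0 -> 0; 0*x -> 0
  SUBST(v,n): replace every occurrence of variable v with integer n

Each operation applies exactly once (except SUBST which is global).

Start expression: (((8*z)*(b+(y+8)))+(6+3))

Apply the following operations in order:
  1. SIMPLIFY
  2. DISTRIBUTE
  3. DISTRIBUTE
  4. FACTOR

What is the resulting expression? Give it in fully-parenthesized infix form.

Start: (((8*z)*(b+(y+8)))+(6+3))
Apply SIMPLIFY at R (target: (6+3)): (((8*z)*(b+(y+8)))+(6+3)) -> (((8*z)*(b+(y+8)))+9)
Apply DISTRIBUTE at L (target: ((8*z)*(b+(y+8)))): (((8*z)*(b+(y+8)))+9) -> ((((8*z)*b)+((8*z)*(y+8)))+9)
Apply DISTRIBUTE at LR (target: ((8*z)*(y+8))): ((((8*z)*b)+((8*z)*(y+8)))+9) -> ((((8*z)*b)+(((8*z)*y)+((8*z)*8)))+9)
Apply FACTOR at LR (target: (((8*z)*y)+((8*z)*8))): ((((8*z)*b)+(((8*z)*y)+((8*z)*8)))+9) -> ((((8*z)*b)+((8*z)*(y+8)))+9)

Answer: ((((8*z)*b)+((8*z)*(y+8)))+9)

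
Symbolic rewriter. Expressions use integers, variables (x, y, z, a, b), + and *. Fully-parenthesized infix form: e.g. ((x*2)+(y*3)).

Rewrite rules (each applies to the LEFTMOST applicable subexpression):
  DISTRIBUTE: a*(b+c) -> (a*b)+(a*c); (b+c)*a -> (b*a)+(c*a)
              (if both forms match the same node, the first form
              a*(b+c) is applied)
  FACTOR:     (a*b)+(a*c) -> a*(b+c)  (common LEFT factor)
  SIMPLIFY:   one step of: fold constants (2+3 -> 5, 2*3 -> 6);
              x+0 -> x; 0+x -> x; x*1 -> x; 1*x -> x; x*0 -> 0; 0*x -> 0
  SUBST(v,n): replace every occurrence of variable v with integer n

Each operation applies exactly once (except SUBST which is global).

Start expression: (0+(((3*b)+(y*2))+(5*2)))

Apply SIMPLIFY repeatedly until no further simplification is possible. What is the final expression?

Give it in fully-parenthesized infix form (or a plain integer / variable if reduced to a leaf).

Answer: (((3*b)+(y*2))+10)

Derivation:
Start: (0+(((3*b)+(y*2))+(5*2)))
Step 1: at root: (0+(((3*b)+(y*2))+(5*2))) -> (((3*b)+(y*2))+(5*2)); overall: (0+(((3*b)+(y*2))+(5*2))) -> (((3*b)+(y*2))+(5*2))
Step 2: at R: (5*2) -> 10; overall: (((3*b)+(y*2))+(5*2)) -> (((3*b)+(y*2))+10)
Fixed point: (((3*b)+(y*2))+10)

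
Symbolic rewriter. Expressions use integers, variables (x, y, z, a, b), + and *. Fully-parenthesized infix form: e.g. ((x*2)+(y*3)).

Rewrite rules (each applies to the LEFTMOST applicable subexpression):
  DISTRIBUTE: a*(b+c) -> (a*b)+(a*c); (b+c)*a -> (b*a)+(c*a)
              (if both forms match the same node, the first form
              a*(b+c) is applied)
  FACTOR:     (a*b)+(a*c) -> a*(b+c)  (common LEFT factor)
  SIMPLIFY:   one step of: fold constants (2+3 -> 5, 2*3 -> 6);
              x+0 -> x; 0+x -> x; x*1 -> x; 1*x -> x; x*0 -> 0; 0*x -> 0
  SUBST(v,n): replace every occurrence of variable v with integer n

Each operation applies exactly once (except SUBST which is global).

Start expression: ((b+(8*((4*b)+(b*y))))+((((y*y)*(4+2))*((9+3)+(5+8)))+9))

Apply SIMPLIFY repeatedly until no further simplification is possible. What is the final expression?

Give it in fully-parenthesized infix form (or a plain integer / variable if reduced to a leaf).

Start: ((b+(8*((4*b)+(b*y))))+((((y*y)*(4+2))*((9+3)+(5+8)))+9))
Step 1: at RLLR: (4+2) -> 6; overall: ((b+(8*((4*b)+(b*y))))+((((y*y)*(4+2))*((9+3)+(5+8)))+9)) -> ((b+(8*((4*b)+(b*y))))+((((y*y)*6)*((9+3)+(5+8)))+9))
Step 2: at RLRL: (9+3) -> 12; overall: ((b+(8*((4*b)+(b*y))))+((((y*y)*6)*((9+3)+(5+8)))+9)) -> ((b+(8*((4*b)+(b*y))))+((((y*y)*6)*(12+(5+8)))+9))
Step 3: at RLRR: (5+8) -> 13; overall: ((b+(8*((4*b)+(b*y))))+((((y*y)*6)*(12+(5+8)))+9)) -> ((b+(8*((4*b)+(b*y))))+((((y*y)*6)*(12+13))+9))
Step 4: at RLR: (12+13) -> 25; overall: ((b+(8*((4*b)+(b*y))))+((((y*y)*6)*(12+13))+9)) -> ((b+(8*((4*b)+(b*y))))+((((y*y)*6)*25)+9))
Fixed point: ((b+(8*((4*b)+(b*y))))+((((y*y)*6)*25)+9))

Answer: ((b+(8*((4*b)+(b*y))))+((((y*y)*6)*25)+9))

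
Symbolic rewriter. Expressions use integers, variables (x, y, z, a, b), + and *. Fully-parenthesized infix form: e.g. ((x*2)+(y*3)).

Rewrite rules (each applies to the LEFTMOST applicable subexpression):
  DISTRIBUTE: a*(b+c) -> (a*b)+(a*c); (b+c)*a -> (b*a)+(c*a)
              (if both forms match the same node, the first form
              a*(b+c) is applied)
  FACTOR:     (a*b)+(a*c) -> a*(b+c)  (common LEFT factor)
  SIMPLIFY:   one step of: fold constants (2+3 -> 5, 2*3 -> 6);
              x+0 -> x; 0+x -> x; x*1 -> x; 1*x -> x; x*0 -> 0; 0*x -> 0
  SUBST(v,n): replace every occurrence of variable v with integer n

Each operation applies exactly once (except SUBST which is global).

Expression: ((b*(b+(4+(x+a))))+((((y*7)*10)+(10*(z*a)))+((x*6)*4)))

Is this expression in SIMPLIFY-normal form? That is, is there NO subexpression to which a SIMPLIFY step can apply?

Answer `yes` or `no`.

Expression: ((b*(b+(4+(x+a))))+((((y*7)*10)+(10*(z*a)))+((x*6)*4)))
Scanning for simplifiable subexpressions (pre-order)...
  at root: ((b*(b+(4+(x+a))))+((((y*7)*10)+(10*(z*a)))+((x*6)*4))) (not simplifiable)
  at L: (b*(b+(4+(x+a)))) (not simplifiable)
  at LR: (b+(4+(x+a))) (not simplifiable)
  at LRR: (4+(x+a)) (not simplifiable)
  at LRRR: (x+a) (not simplifiable)
  at R: ((((y*7)*10)+(10*(z*a)))+((x*6)*4)) (not simplifiable)
  at RL: (((y*7)*10)+(10*(z*a))) (not simplifiable)
  at RLL: ((y*7)*10) (not simplifiable)
  at RLLL: (y*7) (not simplifiable)
  at RLR: (10*(z*a)) (not simplifiable)
  at RLRR: (z*a) (not simplifiable)
  at RR: ((x*6)*4) (not simplifiable)
  at RRL: (x*6) (not simplifiable)
Result: no simplifiable subexpression found -> normal form.

Answer: yes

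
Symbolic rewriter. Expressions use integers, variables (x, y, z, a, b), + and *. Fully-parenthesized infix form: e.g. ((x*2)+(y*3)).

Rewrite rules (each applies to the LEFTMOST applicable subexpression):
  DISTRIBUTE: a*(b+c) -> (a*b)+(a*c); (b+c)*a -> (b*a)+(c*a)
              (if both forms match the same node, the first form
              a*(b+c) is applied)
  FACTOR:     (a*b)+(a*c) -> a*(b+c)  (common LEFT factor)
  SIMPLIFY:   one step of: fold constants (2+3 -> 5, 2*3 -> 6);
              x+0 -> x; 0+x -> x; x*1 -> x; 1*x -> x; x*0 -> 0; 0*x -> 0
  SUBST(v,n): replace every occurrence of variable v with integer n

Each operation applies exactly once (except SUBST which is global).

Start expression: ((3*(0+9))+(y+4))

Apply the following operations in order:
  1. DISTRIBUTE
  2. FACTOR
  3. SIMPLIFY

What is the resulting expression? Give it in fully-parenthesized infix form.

Answer: ((3*9)+(y+4))

Derivation:
Start: ((3*(0+9))+(y+4))
Apply DISTRIBUTE at L (target: (3*(0+9))): ((3*(0+9))+(y+4)) -> (((3*0)+(3*9))+(y+4))
Apply FACTOR at L (target: ((3*0)+(3*9))): (((3*0)+(3*9))+(y+4)) -> ((3*(0+9))+(y+4))
Apply SIMPLIFY at LR (target: (0+9)): ((3*(0+9))+(y+4)) -> ((3*9)+(y+4))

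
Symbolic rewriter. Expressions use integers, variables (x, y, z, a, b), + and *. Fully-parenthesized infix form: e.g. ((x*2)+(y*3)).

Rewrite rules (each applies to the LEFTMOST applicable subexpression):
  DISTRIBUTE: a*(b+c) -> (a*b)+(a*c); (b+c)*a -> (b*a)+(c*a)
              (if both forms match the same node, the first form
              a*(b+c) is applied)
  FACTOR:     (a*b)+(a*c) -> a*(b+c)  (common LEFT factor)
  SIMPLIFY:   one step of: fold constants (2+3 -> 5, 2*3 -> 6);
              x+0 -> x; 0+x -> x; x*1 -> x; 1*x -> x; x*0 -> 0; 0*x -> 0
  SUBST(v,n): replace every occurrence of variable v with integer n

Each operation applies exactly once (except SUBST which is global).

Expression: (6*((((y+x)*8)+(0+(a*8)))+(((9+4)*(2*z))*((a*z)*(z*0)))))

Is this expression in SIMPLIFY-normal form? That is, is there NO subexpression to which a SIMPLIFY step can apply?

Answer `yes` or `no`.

Expression: (6*((((y+x)*8)+(0+(a*8)))+(((9+4)*(2*z))*((a*z)*(z*0)))))
Scanning for simplifiable subexpressions (pre-order)...
  at root: (6*((((y+x)*8)+(0+(a*8)))+(((9+4)*(2*z))*((a*z)*(z*0))))) (not simplifiable)
  at R: ((((y+x)*8)+(0+(a*8)))+(((9+4)*(2*z))*((a*z)*(z*0)))) (not simplifiable)
  at RL: (((y+x)*8)+(0+(a*8))) (not simplifiable)
  at RLL: ((y+x)*8) (not simplifiable)
  at RLLL: (y+x) (not simplifiable)
  at RLR: (0+(a*8)) (SIMPLIFIABLE)
  at RLRR: (a*8) (not simplifiable)
  at RR: (((9+4)*(2*z))*((a*z)*(z*0))) (not simplifiable)
  at RRL: ((9+4)*(2*z)) (not simplifiable)
  at RRLL: (9+4) (SIMPLIFIABLE)
  at RRLR: (2*z) (not simplifiable)
  at RRR: ((a*z)*(z*0)) (not simplifiable)
  at RRRL: (a*z) (not simplifiable)
  at RRRR: (z*0) (SIMPLIFIABLE)
Found simplifiable subexpr at path RLR: (0+(a*8))
One SIMPLIFY step would give: (6*((((y+x)*8)+(a*8))+(((9+4)*(2*z))*((a*z)*(z*0)))))
-> NOT in normal form.

Answer: no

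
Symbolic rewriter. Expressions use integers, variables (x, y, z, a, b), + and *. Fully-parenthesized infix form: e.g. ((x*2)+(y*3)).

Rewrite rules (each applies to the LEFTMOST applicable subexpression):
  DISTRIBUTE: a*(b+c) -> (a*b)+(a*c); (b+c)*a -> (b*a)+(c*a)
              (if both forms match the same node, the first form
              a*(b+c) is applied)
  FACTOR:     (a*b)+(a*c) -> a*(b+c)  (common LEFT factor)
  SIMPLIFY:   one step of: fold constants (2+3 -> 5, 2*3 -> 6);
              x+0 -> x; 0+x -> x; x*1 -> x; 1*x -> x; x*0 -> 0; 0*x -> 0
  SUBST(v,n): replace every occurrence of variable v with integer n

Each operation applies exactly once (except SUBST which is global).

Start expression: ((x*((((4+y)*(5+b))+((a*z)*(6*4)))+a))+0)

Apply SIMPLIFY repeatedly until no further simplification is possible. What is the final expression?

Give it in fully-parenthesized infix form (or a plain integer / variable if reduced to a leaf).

Start: ((x*((((4+y)*(5+b))+((a*z)*(6*4)))+a))+0)
Step 1: at root: ((x*((((4+y)*(5+b))+((a*z)*(6*4)))+a))+0) -> (x*((((4+y)*(5+b))+((a*z)*(6*4)))+a)); overall: ((x*((((4+y)*(5+b))+((a*z)*(6*4)))+a))+0) -> (x*((((4+y)*(5+b))+((a*z)*(6*4)))+a))
Step 2: at RLRR: (6*4) -> 24; overall: (x*((((4+y)*(5+b))+((a*z)*(6*4)))+a)) -> (x*((((4+y)*(5+b))+((a*z)*24))+a))
Fixed point: (x*((((4+y)*(5+b))+((a*z)*24))+a))

Answer: (x*((((4+y)*(5+b))+((a*z)*24))+a))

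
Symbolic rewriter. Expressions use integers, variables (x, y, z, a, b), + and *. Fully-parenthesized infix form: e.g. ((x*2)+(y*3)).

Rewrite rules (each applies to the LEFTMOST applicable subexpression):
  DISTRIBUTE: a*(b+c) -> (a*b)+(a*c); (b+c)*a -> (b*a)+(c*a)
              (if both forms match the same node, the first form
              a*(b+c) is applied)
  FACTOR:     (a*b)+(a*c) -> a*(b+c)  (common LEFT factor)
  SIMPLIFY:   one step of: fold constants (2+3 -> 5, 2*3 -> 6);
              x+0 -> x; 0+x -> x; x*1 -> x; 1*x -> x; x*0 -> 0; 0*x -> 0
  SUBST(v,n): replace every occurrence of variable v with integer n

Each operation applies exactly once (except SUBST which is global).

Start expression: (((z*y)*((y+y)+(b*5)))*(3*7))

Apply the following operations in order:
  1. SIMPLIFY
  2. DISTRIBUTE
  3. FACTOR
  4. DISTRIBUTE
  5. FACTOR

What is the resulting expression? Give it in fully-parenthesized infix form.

Start: (((z*y)*((y+y)+(b*5)))*(3*7))
Apply SIMPLIFY at R (target: (3*7)): (((z*y)*((y+y)+(b*5)))*(3*7)) -> (((z*y)*((y+y)+(b*5)))*21)
Apply DISTRIBUTE at L (target: ((z*y)*((y+y)+(b*5)))): (((z*y)*((y+y)+(b*5)))*21) -> ((((z*y)*(y+y))+((z*y)*(b*5)))*21)
Apply FACTOR at L (target: (((z*y)*(y+y))+((z*y)*(b*5)))): ((((z*y)*(y+y))+((z*y)*(b*5)))*21) -> (((z*y)*((y+y)+(b*5)))*21)
Apply DISTRIBUTE at L (target: ((z*y)*((y+y)+(b*5)))): (((z*y)*((y+y)+(b*5)))*21) -> ((((z*y)*(y+y))+((z*y)*(b*5)))*21)
Apply FACTOR at L (target: (((z*y)*(y+y))+((z*y)*(b*5)))): ((((z*y)*(y+y))+((z*y)*(b*5)))*21) -> (((z*y)*((y+y)+(b*5)))*21)

Answer: (((z*y)*((y+y)+(b*5)))*21)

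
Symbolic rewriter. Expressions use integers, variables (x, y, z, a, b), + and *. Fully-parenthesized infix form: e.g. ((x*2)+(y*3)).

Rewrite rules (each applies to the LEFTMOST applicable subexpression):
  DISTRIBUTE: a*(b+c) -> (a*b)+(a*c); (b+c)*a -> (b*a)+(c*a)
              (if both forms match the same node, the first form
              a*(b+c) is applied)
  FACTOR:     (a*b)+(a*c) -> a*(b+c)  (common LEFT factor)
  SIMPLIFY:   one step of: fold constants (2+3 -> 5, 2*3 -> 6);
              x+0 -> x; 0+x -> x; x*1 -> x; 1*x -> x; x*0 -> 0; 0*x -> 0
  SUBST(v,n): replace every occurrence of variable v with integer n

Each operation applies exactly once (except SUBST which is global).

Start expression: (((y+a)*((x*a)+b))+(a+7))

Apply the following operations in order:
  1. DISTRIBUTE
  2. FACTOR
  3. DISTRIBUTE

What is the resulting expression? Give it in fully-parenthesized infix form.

Answer: ((((y+a)*(x*a))+((y+a)*b))+(a+7))

Derivation:
Start: (((y+a)*((x*a)+b))+(a+7))
Apply DISTRIBUTE at L (target: ((y+a)*((x*a)+b))): (((y+a)*((x*a)+b))+(a+7)) -> ((((y+a)*(x*a))+((y+a)*b))+(a+7))
Apply FACTOR at L (target: (((y+a)*(x*a))+((y+a)*b))): ((((y+a)*(x*a))+((y+a)*b))+(a+7)) -> (((y+a)*((x*a)+b))+(a+7))
Apply DISTRIBUTE at L (target: ((y+a)*((x*a)+b))): (((y+a)*((x*a)+b))+(a+7)) -> ((((y+a)*(x*a))+((y+a)*b))+(a+7))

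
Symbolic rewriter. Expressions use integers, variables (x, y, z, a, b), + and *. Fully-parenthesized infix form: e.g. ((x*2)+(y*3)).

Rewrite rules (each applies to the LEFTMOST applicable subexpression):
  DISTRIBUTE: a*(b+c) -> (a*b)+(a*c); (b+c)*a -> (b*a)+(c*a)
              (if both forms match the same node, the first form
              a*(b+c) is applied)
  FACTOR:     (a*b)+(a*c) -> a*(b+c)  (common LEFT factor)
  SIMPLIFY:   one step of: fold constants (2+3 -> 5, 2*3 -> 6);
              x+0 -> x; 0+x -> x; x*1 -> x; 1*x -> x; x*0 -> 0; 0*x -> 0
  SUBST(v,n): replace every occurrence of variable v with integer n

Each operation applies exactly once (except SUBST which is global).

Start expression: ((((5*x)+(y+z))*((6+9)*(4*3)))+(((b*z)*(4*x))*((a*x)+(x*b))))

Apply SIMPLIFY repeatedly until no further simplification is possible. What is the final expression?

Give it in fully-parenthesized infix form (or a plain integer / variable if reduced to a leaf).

Answer: ((((5*x)+(y+z))*180)+(((b*z)*(4*x))*((a*x)+(x*b))))

Derivation:
Start: ((((5*x)+(y+z))*((6+9)*(4*3)))+(((b*z)*(4*x))*((a*x)+(x*b))))
Step 1: at LRL: (6+9) -> 15; overall: ((((5*x)+(y+z))*((6+9)*(4*3)))+(((b*z)*(4*x))*((a*x)+(x*b)))) -> ((((5*x)+(y+z))*(15*(4*3)))+(((b*z)*(4*x))*((a*x)+(x*b))))
Step 2: at LRR: (4*3) -> 12; overall: ((((5*x)+(y+z))*(15*(4*3)))+(((b*z)*(4*x))*((a*x)+(x*b)))) -> ((((5*x)+(y+z))*(15*12))+(((b*z)*(4*x))*((a*x)+(x*b))))
Step 3: at LR: (15*12) -> 180; overall: ((((5*x)+(y+z))*(15*12))+(((b*z)*(4*x))*((a*x)+(x*b)))) -> ((((5*x)+(y+z))*180)+(((b*z)*(4*x))*((a*x)+(x*b))))
Fixed point: ((((5*x)+(y+z))*180)+(((b*z)*(4*x))*((a*x)+(x*b))))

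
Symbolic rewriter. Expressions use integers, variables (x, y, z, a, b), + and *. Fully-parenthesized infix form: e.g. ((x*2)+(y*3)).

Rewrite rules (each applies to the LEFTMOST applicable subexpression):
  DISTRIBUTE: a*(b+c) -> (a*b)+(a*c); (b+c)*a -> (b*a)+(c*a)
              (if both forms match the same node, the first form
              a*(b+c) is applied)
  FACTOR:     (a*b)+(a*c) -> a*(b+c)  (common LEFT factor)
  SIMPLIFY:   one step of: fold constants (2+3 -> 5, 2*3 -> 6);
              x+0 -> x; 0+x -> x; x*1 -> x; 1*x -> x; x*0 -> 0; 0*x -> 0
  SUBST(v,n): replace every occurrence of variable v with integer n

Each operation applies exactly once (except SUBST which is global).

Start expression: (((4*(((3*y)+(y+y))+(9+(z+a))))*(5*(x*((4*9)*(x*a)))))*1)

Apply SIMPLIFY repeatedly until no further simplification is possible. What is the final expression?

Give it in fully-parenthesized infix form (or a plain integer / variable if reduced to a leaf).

Start: (((4*(((3*y)+(y+y))+(9+(z+a))))*(5*(x*((4*9)*(x*a)))))*1)
Step 1: at root: (((4*(((3*y)+(y+y))+(9+(z+a))))*(5*(x*((4*9)*(x*a)))))*1) -> ((4*(((3*y)+(y+y))+(9+(z+a))))*(5*(x*((4*9)*(x*a))))); overall: (((4*(((3*y)+(y+y))+(9+(z+a))))*(5*(x*((4*9)*(x*a)))))*1) -> ((4*(((3*y)+(y+y))+(9+(z+a))))*(5*(x*((4*9)*(x*a)))))
Step 2: at RRRL: (4*9) -> 36; overall: ((4*(((3*y)+(y+y))+(9+(z+a))))*(5*(x*((4*9)*(x*a))))) -> ((4*(((3*y)+(y+y))+(9+(z+a))))*(5*(x*(36*(x*a)))))
Fixed point: ((4*(((3*y)+(y+y))+(9+(z+a))))*(5*(x*(36*(x*a)))))

Answer: ((4*(((3*y)+(y+y))+(9+(z+a))))*(5*(x*(36*(x*a)))))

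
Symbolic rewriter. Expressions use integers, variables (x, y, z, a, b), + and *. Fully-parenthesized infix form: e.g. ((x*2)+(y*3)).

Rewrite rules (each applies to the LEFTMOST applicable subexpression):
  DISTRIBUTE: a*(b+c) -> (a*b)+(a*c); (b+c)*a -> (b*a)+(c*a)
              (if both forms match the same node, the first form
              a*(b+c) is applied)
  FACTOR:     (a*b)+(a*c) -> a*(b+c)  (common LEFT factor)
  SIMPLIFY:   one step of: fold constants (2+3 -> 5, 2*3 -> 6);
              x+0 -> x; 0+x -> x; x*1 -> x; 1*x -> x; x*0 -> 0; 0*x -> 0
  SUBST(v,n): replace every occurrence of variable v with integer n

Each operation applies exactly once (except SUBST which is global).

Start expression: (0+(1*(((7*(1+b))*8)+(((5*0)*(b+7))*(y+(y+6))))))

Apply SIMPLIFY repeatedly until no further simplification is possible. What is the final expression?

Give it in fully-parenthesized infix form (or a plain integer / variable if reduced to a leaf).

Answer: ((7*(1+b))*8)

Derivation:
Start: (0+(1*(((7*(1+b))*8)+(((5*0)*(b+7))*(y+(y+6))))))
Step 1: at root: (0+(1*(((7*(1+b))*8)+(((5*0)*(b+7))*(y+(y+6)))))) -> (1*(((7*(1+b))*8)+(((5*0)*(b+7))*(y+(y+6))))); overall: (0+(1*(((7*(1+b))*8)+(((5*0)*(b+7))*(y+(y+6)))))) -> (1*(((7*(1+b))*8)+(((5*0)*(b+7))*(y+(y+6)))))
Step 2: at root: (1*(((7*(1+b))*8)+(((5*0)*(b+7))*(y+(y+6))))) -> (((7*(1+b))*8)+(((5*0)*(b+7))*(y+(y+6)))); overall: (1*(((7*(1+b))*8)+(((5*0)*(b+7))*(y+(y+6))))) -> (((7*(1+b))*8)+(((5*0)*(b+7))*(y+(y+6))))
Step 3: at RLL: (5*0) -> 0; overall: (((7*(1+b))*8)+(((5*0)*(b+7))*(y+(y+6)))) -> (((7*(1+b))*8)+((0*(b+7))*(y+(y+6))))
Step 4: at RL: (0*(b+7)) -> 0; overall: (((7*(1+b))*8)+((0*(b+7))*(y+(y+6)))) -> (((7*(1+b))*8)+(0*(y+(y+6))))
Step 5: at R: (0*(y+(y+6))) -> 0; overall: (((7*(1+b))*8)+(0*(y+(y+6)))) -> (((7*(1+b))*8)+0)
Step 6: at root: (((7*(1+b))*8)+0) -> ((7*(1+b))*8); overall: (((7*(1+b))*8)+0) -> ((7*(1+b))*8)
Fixed point: ((7*(1+b))*8)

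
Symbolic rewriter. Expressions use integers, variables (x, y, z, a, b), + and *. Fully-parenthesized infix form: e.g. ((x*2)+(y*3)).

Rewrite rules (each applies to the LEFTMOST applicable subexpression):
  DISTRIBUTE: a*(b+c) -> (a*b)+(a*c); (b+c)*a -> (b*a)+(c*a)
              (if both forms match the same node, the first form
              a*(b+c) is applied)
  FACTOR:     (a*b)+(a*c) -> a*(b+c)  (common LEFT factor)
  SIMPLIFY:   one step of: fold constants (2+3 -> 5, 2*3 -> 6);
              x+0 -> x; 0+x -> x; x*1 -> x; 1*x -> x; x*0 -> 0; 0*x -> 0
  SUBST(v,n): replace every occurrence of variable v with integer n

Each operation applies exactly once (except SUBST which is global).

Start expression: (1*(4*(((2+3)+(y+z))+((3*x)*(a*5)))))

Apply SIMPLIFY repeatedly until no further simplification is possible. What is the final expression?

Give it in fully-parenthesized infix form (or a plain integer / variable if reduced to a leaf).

Start: (1*(4*(((2+3)+(y+z))+((3*x)*(a*5)))))
Step 1: at root: (1*(4*(((2+3)+(y+z))+((3*x)*(a*5))))) -> (4*(((2+3)+(y+z))+((3*x)*(a*5)))); overall: (1*(4*(((2+3)+(y+z))+((3*x)*(a*5))))) -> (4*(((2+3)+(y+z))+((3*x)*(a*5))))
Step 2: at RLL: (2+3) -> 5; overall: (4*(((2+3)+(y+z))+((3*x)*(a*5)))) -> (4*((5+(y+z))+((3*x)*(a*5))))
Fixed point: (4*((5+(y+z))+((3*x)*(a*5))))

Answer: (4*((5+(y+z))+((3*x)*(a*5))))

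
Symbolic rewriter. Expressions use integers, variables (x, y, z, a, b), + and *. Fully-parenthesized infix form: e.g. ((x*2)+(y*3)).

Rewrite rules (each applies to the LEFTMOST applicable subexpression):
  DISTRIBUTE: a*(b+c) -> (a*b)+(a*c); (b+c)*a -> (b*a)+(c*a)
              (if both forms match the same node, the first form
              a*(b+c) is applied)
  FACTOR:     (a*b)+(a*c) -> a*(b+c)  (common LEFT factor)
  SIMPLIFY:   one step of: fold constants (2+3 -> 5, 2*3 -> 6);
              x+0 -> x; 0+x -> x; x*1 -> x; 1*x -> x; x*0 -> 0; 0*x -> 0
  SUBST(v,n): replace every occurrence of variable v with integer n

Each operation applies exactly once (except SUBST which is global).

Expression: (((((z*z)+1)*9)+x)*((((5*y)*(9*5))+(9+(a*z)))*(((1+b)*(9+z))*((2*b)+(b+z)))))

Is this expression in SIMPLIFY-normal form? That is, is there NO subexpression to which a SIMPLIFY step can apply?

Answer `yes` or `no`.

Answer: no

Derivation:
Expression: (((((z*z)+1)*9)+x)*((((5*y)*(9*5))+(9+(a*z)))*(((1+b)*(9+z))*((2*b)+(b+z)))))
Scanning for simplifiable subexpressions (pre-order)...
  at root: (((((z*z)+1)*9)+x)*((((5*y)*(9*5))+(9+(a*z)))*(((1+b)*(9+z))*((2*b)+(b+z))))) (not simplifiable)
  at L: ((((z*z)+1)*9)+x) (not simplifiable)
  at LL: (((z*z)+1)*9) (not simplifiable)
  at LLL: ((z*z)+1) (not simplifiable)
  at LLLL: (z*z) (not simplifiable)
  at R: ((((5*y)*(9*5))+(9+(a*z)))*(((1+b)*(9+z))*((2*b)+(b+z)))) (not simplifiable)
  at RL: (((5*y)*(9*5))+(9+(a*z))) (not simplifiable)
  at RLL: ((5*y)*(9*5)) (not simplifiable)
  at RLLL: (5*y) (not simplifiable)
  at RLLR: (9*5) (SIMPLIFIABLE)
  at RLR: (9+(a*z)) (not simplifiable)
  at RLRR: (a*z) (not simplifiable)
  at RR: (((1+b)*(9+z))*((2*b)+(b+z))) (not simplifiable)
  at RRL: ((1+b)*(9+z)) (not simplifiable)
  at RRLL: (1+b) (not simplifiable)
  at RRLR: (9+z) (not simplifiable)
  at RRR: ((2*b)+(b+z)) (not simplifiable)
  at RRRL: (2*b) (not simplifiable)
  at RRRR: (b+z) (not simplifiable)
Found simplifiable subexpr at path RLLR: (9*5)
One SIMPLIFY step would give: (((((z*z)+1)*9)+x)*((((5*y)*45)+(9+(a*z)))*(((1+b)*(9+z))*((2*b)+(b+z)))))
-> NOT in normal form.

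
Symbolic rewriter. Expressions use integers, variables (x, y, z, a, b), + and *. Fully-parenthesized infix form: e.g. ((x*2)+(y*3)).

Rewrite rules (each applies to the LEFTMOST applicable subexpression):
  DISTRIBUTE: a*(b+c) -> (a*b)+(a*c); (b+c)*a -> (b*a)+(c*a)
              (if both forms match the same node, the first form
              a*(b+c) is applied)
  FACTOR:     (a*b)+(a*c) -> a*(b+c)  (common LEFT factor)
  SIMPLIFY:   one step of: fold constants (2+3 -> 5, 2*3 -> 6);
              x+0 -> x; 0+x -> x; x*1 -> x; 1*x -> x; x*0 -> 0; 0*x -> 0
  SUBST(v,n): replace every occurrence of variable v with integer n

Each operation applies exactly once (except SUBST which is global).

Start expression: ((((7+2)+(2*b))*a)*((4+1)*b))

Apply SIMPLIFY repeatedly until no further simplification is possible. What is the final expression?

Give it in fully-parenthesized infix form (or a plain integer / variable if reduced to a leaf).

Answer: (((9+(2*b))*a)*(5*b))

Derivation:
Start: ((((7+2)+(2*b))*a)*((4+1)*b))
Step 1: at LLL: (7+2) -> 9; overall: ((((7+2)+(2*b))*a)*((4+1)*b)) -> (((9+(2*b))*a)*((4+1)*b))
Step 2: at RL: (4+1) -> 5; overall: (((9+(2*b))*a)*((4+1)*b)) -> (((9+(2*b))*a)*(5*b))
Fixed point: (((9+(2*b))*a)*(5*b))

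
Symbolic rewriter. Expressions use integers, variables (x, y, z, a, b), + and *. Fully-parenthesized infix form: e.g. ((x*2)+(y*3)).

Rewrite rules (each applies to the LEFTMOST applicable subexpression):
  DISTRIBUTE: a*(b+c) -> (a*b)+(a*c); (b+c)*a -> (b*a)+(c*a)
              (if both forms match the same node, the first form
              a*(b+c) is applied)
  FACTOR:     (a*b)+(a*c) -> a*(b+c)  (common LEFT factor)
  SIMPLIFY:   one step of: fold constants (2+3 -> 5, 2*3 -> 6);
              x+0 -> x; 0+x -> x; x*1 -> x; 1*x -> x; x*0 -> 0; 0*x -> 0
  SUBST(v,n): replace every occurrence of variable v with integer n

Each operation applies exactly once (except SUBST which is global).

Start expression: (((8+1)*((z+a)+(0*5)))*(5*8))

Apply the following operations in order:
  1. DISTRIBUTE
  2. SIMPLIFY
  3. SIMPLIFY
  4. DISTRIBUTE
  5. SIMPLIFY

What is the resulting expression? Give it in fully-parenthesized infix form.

Answer: (((9*(z+a))*40)+((9*(0*5))*(5*8)))

Derivation:
Start: (((8+1)*((z+a)+(0*5)))*(5*8))
Apply DISTRIBUTE at L (target: ((8+1)*((z+a)+(0*5)))): (((8+1)*((z+a)+(0*5)))*(5*8)) -> ((((8+1)*(z+a))+((8+1)*(0*5)))*(5*8))
Apply SIMPLIFY at LLL (target: (8+1)): ((((8+1)*(z+a))+((8+1)*(0*5)))*(5*8)) -> (((9*(z+a))+((8+1)*(0*5)))*(5*8))
Apply SIMPLIFY at LRL (target: (8+1)): (((9*(z+a))+((8+1)*(0*5)))*(5*8)) -> (((9*(z+a))+(9*(0*5)))*(5*8))
Apply DISTRIBUTE at root (target: (((9*(z+a))+(9*(0*5)))*(5*8))): (((9*(z+a))+(9*(0*5)))*(5*8)) -> (((9*(z+a))*(5*8))+((9*(0*5))*(5*8)))
Apply SIMPLIFY at LR (target: (5*8)): (((9*(z+a))*(5*8))+((9*(0*5))*(5*8))) -> (((9*(z+a))*40)+((9*(0*5))*(5*8)))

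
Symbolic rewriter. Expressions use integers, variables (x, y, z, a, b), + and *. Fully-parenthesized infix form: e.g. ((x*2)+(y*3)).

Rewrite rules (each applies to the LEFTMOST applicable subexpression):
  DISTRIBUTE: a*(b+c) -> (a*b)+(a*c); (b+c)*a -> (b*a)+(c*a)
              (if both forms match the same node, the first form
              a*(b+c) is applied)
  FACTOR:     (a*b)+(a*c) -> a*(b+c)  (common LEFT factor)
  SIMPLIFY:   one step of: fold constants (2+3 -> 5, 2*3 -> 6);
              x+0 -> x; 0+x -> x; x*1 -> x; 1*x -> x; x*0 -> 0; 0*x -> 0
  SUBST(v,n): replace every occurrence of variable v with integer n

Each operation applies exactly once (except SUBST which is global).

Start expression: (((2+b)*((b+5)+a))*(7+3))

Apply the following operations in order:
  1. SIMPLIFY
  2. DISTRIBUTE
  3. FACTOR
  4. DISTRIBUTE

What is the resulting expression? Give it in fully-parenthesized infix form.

Answer: ((((2+b)*(b+5))+((2+b)*a))*10)

Derivation:
Start: (((2+b)*((b+5)+a))*(7+3))
Apply SIMPLIFY at R (target: (7+3)): (((2+b)*((b+5)+a))*(7+3)) -> (((2+b)*((b+5)+a))*10)
Apply DISTRIBUTE at L (target: ((2+b)*((b+5)+a))): (((2+b)*((b+5)+a))*10) -> ((((2+b)*(b+5))+((2+b)*a))*10)
Apply FACTOR at L (target: (((2+b)*(b+5))+((2+b)*a))): ((((2+b)*(b+5))+((2+b)*a))*10) -> (((2+b)*((b+5)+a))*10)
Apply DISTRIBUTE at L (target: ((2+b)*((b+5)+a))): (((2+b)*((b+5)+a))*10) -> ((((2+b)*(b+5))+((2+b)*a))*10)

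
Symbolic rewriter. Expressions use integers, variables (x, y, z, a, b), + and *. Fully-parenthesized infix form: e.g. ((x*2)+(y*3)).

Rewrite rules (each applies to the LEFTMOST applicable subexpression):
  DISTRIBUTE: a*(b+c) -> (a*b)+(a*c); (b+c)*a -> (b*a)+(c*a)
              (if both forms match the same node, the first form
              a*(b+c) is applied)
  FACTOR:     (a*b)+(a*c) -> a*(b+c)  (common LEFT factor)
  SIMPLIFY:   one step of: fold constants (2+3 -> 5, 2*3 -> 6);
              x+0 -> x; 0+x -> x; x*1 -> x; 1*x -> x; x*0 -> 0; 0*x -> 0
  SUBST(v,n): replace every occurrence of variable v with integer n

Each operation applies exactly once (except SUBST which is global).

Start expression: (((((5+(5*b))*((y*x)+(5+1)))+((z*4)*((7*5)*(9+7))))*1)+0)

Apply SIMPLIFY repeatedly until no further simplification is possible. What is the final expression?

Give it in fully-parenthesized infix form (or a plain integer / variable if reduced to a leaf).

Start: (((((5+(5*b))*((y*x)+(5+1)))+((z*4)*((7*5)*(9+7))))*1)+0)
Step 1: at root: (((((5+(5*b))*((y*x)+(5+1)))+((z*4)*((7*5)*(9+7))))*1)+0) -> ((((5+(5*b))*((y*x)+(5+1)))+((z*4)*((7*5)*(9+7))))*1); overall: (((((5+(5*b))*((y*x)+(5+1)))+((z*4)*((7*5)*(9+7))))*1)+0) -> ((((5+(5*b))*((y*x)+(5+1)))+((z*4)*((7*5)*(9+7))))*1)
Step 2: at root: ((((5+(5*b))*((y*x)+(5+1)))+((z*4)*((7*5)*(9+7))))*1) -> (((5+(5*b))*((y*x)+(5+1)))+((z*4)*((7*5)*(9+7)))); overall: ((((5+(5*b))*((y*x)+(5+1)))+((z*4)*((7*5)*(9+7))))*1) -> (((5+(5*b))*((y*x)+(5+1)))+((z*4)*((7*5)*(9+7))))
Step 3: at LRR: (5+1) -> 6; overall: (((5+(5*b))*((y*x)+(5+1)))+((z*4)*((7*5)*(9+7)))) -> (((5+(5*b))*((y*x)+6))+((z*4)*((7*5)*(9+7))))
Step 4: at RRL: (7*5) -> 35; overall: (((5+(5*b))*((y*x)+6))+((z*4)*((7*5)*(9+7)))) -> (((5+(5*b))*((y*x)+6))+((z*4)*(35*(9+7))))
Step 5: at RRR: (9+7) -> 16; overall: (((5+(5*b))*((y*x)+6))+((z*4)*(35*(9+7)))) -> (((5+(5*b))*((y*x)+6))+((z*4)*(35*16)))
Step 6: at RR: (35*16) -> 560; overall: (((5+(5*b))*((y*x)+6))+((z*4)*(35*16))) -> (((5+(5*b))*((y*x)+6))+((z*4)*560))
Fixed point: (((5+(5*b))*((y*x)+6))+((z*4)*560))

Answer: (((5+(5*b))*((y*x)+6))+((z*4)*560))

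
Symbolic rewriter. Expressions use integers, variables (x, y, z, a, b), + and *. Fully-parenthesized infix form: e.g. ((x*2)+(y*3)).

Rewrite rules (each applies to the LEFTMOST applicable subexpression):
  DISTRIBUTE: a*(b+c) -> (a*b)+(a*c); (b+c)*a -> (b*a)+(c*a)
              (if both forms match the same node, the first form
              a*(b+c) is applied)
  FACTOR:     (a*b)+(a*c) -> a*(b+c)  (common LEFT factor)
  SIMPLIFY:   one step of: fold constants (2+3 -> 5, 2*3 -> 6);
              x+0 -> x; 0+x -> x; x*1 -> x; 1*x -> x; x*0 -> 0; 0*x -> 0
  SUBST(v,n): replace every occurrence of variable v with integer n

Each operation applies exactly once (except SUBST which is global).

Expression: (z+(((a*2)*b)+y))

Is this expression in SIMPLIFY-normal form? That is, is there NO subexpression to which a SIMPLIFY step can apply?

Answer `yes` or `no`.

Answer: yes

Derivation:
Expression: (z+(((a*2)*b)+y))
Scanning for simplifiable subexpressions (pre-order)...
  at root: (z+(((a*2)*b)+y)) (not simplifiable)
  at R: (((a*2)*b)+y) (not simplifiable)
  at RL: ((a*2)*b) (not simplifiable)
  at RLL: (a*2) (not simplifiable)
Result: no simplifiable subexpression found -> normal form.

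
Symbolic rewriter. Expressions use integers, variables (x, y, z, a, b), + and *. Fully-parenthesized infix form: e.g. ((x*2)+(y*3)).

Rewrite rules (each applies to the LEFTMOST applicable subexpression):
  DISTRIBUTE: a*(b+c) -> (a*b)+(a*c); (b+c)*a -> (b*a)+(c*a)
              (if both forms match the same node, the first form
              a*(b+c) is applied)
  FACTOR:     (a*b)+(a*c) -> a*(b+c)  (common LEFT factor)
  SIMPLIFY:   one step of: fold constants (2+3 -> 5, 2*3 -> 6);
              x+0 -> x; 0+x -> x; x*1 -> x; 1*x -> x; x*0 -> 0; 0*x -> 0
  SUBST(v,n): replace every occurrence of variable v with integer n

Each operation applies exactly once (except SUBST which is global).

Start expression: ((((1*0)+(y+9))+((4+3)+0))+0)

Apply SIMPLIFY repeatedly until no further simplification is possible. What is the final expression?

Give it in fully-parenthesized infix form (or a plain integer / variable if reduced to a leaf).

Start: ((((1*0)+(y+9))+((4+3)+0))+0)
Step 1: at root: ((((1*0)+(y+9))+((4+3)+0))+0) -> (((1*0)+(y+9))+((4+3)+0)); overall: ((((1*0)+(y+9))+((4+3)+0))+0) -> (((1*0)+(y+9))+((4+3)+0))
Step 2: at LL: (1*0) -> 0; overall: (((1*0)+(y+9))+((4+3)+0)) -> ((0+(y+9))+((4+3)+0))
Step 3: at L: (0+(y+9)) -> (y+9); overall: ((0+(y+9))+((4+3)+0)) -> ((y+9)+((4+3)+0))
Step 4: at R: ((4+3)+0) -> (4+3); overall: ((y+9)+((4+3)+0)) -> ((y+9)+(4+3))
Step 5: at R: (4+3) -> 7; overall: ((y+9)+(4+3)) -> ((y+9)+7)
Fixed point: ((y+9)+7)

Answer: ((y+9)+7)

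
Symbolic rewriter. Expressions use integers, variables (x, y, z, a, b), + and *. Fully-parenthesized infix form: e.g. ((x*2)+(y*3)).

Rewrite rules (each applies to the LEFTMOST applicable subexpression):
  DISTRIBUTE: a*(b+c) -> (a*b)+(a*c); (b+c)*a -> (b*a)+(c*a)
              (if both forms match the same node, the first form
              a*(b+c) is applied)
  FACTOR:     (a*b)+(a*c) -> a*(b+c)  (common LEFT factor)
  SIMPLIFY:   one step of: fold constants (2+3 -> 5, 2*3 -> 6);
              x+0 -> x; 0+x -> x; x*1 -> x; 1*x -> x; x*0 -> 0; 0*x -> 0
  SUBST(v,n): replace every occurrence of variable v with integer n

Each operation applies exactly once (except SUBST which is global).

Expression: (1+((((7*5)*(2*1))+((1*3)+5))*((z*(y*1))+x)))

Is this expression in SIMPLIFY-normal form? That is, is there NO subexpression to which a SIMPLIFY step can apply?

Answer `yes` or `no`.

Answer: no

Derivation:
Expression: (1+((((7*5)*(2*1))+((1*3)+5))*((z*(y*1))+x)))
Scanning for simplifiable subexpressions (pre-order)...
  at root: (1+((((7*5)*(2*1))+((1*3)+5))*((z*(y*1))+x))) (not simplifiable)
  at R: ((((7*5)*(2*1))+((1*3)+5))*((z*(y*1))+x)) (not simplifiable)
  at RL: (((7*5)*(2*1))+((1*3)+5)) (not simplifiable)
  at RLL: ((7*5)*(2*1)) (not simplifiable)
  at RLLL: (7*5) (SIMPLIFIABLE)
  at RLLR: (2*1) (SIMPLIFIABLE)
  at RLR: ((1*3)+5) (not simplifiable)
  at RLRL: (1*3) (SIMPLIFIABLE)
  at RR: ((z*(y*1))+x) (not simplifiable)
  at RRL: (z*(y*1)) (not simplifiable)
  at RRLR: (y*1) (SIMPLIFIABLE)
Found simplifiable subexpr at path RLLL: (7*5)
One SIMPLIFY step would give: (1+(((35*(2*1))+((1*3)+5))*((z*(y*1))+x)))
-> NOT in normal form.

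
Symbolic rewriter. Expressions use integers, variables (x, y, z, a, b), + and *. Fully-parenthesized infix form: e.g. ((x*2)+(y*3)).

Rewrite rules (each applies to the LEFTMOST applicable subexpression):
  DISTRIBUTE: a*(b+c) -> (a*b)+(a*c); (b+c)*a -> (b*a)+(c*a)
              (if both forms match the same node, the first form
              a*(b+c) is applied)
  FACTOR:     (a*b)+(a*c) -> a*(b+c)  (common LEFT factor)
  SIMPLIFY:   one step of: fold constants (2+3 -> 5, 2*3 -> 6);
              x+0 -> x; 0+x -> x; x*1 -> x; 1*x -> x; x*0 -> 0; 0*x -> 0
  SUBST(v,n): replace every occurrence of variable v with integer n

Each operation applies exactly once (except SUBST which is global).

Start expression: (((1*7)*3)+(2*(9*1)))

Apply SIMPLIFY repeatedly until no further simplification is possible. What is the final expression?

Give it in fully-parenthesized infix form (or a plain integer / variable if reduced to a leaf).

Start: (((1*7)*3)+(2*(9*1)))
Step 1: at LL: (1*7) -> 7; overall: (((1*7)*3)+(2*(9*1))) -> ((7*3)+(2*(9*1)))
Step 2: at L: (7*3) -> 21; overall: ((7*3)+(2*(9*1))) -> (21+(2*(9*1)))
Step 3: at RR: (9*1) -> 9; overall: (21+(2*(9*1))) -> (21+(2*9))
Step 4: at R: (2*9) -> 18; overall: (21+(2*9)) -> (21+18)
Step 5: at root: (21+18) -> 39; overall: (21+18) -> 39
Fixed point: 39

Answer: 39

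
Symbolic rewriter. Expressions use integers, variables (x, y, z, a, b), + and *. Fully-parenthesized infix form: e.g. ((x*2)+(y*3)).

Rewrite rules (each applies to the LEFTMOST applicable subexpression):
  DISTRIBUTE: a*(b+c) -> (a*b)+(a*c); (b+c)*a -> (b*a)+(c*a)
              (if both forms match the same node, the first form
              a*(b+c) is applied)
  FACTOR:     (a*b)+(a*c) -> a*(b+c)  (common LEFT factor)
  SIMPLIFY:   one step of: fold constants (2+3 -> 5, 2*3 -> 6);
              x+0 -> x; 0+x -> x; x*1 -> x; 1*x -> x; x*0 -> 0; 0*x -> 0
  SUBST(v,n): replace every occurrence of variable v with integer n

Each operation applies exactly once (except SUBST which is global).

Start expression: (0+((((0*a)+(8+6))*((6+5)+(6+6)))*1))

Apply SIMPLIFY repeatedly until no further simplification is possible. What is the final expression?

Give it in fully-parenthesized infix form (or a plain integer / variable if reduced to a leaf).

Answer: 322

Derivation:
Start: (0+((((0*a)+(8+6))*((6+5)+(6+6)))*1))
Step 1: at root: (0+((((0*a)+(8+6))*((6+5)+(6+6)))*1)) -> ((((0*a)+(8+6))*((6+5)+(6+6)))*1); overall: (0+((((0*a)+(8+6))*((6+5)+(6+6)))*1)) -> ((((0*a)+(8+6))*((6+5)+(6+6)))*1)
Step 2: at root: ((((0*a)+(8+6))*((6+5)+(6+6)))*1) -> (((0*a)+(8+6))*((6+5)+(6+6))); overall: ((((0*a)+(8+6))*((6+5)+(6+6)))*1) -> (((0*a)+(8+6))*((6+5)+(6+6)))
Step 3: at LL: (0*a) -> 0; overall: (((0*a)+(8+6))*((6+5)+(6+6))) -> ((0+(8+6))*((6+5)+(6+6)))
Step 4: at L: (0+(8+6)) -> (8+6); overall: ((0+(8+6))*((6+5)+(6+6))) -> ((8+6)*((6+5)+(6+6)))
Step 5: at L: (8+6) -> 14; overall: ((8+6)*((6+5)+(6+6))) -> (14*((6+5)+(6+6)))
Step 6: at RL: (6+5) -> 11; overall: (14*((6+5)+(6+6))) -> (14*(11+(6+6)))
Step 7: at RR: (6+6) -> 12; overall: (14*(11+(6+6))) -> (14*(11+12))
Step 8: at R: (11+12) -> 23; overall: (14*(11+12)) -> (14*23)
Step 9: at root: (14*23) -> 322; overall: (14*23) -> 322
Fixed point: 322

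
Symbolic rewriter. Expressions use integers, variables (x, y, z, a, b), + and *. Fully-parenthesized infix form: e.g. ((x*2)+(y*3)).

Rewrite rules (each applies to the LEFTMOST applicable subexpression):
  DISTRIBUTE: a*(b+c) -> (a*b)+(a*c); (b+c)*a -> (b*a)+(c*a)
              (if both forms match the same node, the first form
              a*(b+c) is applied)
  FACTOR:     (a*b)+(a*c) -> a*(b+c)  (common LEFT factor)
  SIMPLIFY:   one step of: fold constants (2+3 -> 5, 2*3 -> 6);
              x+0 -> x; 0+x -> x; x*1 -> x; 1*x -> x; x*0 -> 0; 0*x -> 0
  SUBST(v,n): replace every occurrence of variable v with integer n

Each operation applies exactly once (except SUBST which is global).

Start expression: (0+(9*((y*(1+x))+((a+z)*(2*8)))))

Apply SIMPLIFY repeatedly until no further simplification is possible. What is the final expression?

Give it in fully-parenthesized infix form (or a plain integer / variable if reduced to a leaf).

Start: (0+(9*((y*(1+x))+((a+z)*(2*8)))))
Step 1: at root: (0+(9*((y*(1+x))+((a+z)*(2*8))))) -> (9*((y*(1+x))+((a+z)*(2*8)))); overall: (0+(9*((y*(1+x))+((a+z)*(2*8))))) -> (9*((y*(1+x))+((a+z)*(2*8))))
Step 2: at RRR: (2*8) -> 16; overall: (9*((y*(1+x))+((a+z)*(2*8)))) -> (9*((y*(1+x))+((a+z)*16)))
Fixed point: (9*((y*(1+x))+((a+z)*16)))

Answer: (9*((y*(1+x))+((a+z)*16)))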